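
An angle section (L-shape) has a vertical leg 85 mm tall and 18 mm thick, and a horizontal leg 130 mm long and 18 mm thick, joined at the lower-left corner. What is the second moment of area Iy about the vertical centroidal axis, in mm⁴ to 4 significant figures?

Iy ≈ 5.824 × 10⁶ mm⁴

Split into non-overlapping primitives; take the origin at the lower-left of the bounding box.
Vertical leg: 18 × 85, A = 1 530 mm², x = 9 mm, Ī = 41 310 mm⁴.
Horizontal leg (remainder): 112 × 18, A = 2 016 mm², x = 74 mm, Ī = 2 107 392 mm⁴.
Centroid: x̄ = ΣA·x / ΣA = 45.9543 mm.
Transfer each piece to the vertical centroidal axis using Ī + A·d² with d = x − 45.9543:
  vertical leg: d = -36.9543 mm → contributes +2 130 711 mm⁴
  horizontal leg (remainder): d = 28.0457 mm → contributes +3 693 098 mm⁴
Total I = 5 823 809 mm⁴.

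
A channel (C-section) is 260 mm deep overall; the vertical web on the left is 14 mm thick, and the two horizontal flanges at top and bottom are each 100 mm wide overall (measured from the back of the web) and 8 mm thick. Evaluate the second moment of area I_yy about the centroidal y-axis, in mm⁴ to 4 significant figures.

Decompose the section into non-overlapping parts with the origin at the bottom-left of its bounding rectangle.
Web: 14 × 260, A = 3 640 mm², x = 7 mm, Ī = 59453.3 mm⁴.
Top flange (beyond web): 86 × 8, A = 688 mm², x = 57 mm, Ī = 424 037 mm⁴.
Bottom flange (beyond web): 86 × 8, A = 688 mm², x = 57 mm, Ī = 424 037 mm⁴.
Centroid: x̄ = ΣA·x / ΣA = 20.7161 mm.
Transfer each piece to the centroidal y-axis using Ī + A·d² with d = x − 20.7161:
  web: d = -13.7161 mm → contributes +744 252 mm⁴
  top flange (beyond web): d = 36.2839 mm → contributes +1 329 804 mm⁴
  bottom flange (beyond web): d = 36.2839 mm → contributes +1 329 804 mm⁴
Total I = 3 403 860 mm⁴.

I_yy ≈ 3.404 × 10⁶ mm⁴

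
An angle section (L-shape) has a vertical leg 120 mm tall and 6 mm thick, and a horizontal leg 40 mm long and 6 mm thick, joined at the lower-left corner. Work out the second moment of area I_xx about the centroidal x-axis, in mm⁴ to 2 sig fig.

Decompose the section into non-overlapping parts with the origin at the bottom-left of its bounding rectangle.
Vertical leg: 6 × 120, A = 720 mm², y = 60 mm, Ī = 864 000 mm⁴.
Horizontal leg (remainder): 34 × 6, A = 204 mm², y = 3 mm, Ī = 612 mm⁴.
Centroid: ȳ = ΣA·y / ΣA = 47.42 mm.
Transfer each piece to the centroidal x-axis using Ī + A·d² with d = y − 47.42:
  vertical leg: d = 12.58 mm → contributes +978 025 mm⁴
  horizontal leg (remainder): d = -44.42 mm → contributes +403 052 mm⁴
Total I = 1 381 076 mm⁴.

I_xx ≈ 1.4 × 10⁶ mm⁴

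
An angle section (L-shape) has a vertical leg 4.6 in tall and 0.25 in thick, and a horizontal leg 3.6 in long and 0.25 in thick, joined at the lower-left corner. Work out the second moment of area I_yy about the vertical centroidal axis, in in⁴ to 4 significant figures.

Split into non-overlapping primitives; take the origin at the lower-left of the bounding box.
Vertical leg: 0.25 × 4.6, A = 1.15 in², x = 0.125 in, Ī = 0.00598958 in⁴.
Horizontal leg (remainder): 3.35 × 0.25, A = 0.8375 in², x = 1.925 in, Ī = 0.783237 in⁴.
Centroid: x̄ = ΣA·x / ΣA = 0.883491 in.
Transfer each piece to the vertical centroidal axis using Ī + A·d² with d = x − 0.883491:
  vertical leg: d = -0.758491 in → contributes +0.667594 in⁴
  horizontal leg (remainder): d = 1.04151 in → contributes +1.69171 in⁴
Total I = 2.3593 in⁴.

I_yy ≈ 2.359 in⁴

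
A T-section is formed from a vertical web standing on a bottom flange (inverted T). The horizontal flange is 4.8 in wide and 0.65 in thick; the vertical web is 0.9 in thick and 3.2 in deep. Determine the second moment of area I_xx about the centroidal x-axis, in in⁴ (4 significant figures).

I_xx ≈ 8.117 in⁴

Split into non-overlapping primitives; take the origin at the lower-left of the bounding box.
Flange: 4.8 × 0.65, A = 3.12 in², y = 0.325 in, Ī = 0.10985 in⁴.
Web: 0.9 × 3.2, A = 2.88 in², y = 2.25 in, Ī = 2.4576 in⁴.
Centroid: ȳ = ΣA·y / ΣA = 1.249 in.
Transfer each piece to the centroidal x-axis using Ī + A·d² with d = y − 1.249:
  flange: d = -0.924 in → contributes +2.77363 in⁴
  web: d = 1.001 in → contributes +5.34336 in⁴
Total I = 8.11699 in⁴.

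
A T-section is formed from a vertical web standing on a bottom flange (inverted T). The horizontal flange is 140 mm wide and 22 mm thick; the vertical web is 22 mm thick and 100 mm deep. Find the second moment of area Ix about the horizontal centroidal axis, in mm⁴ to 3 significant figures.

Break the section into simple shapes (no overlaps), measuring from the bottom-left corner of the bounding box.
Flange: 140 × 22, A = 3 080 mm², y = 11 mm, Ī = 124 227 mm⁴.
Web: 22 × 100, A = 2 200 mm², y = 72 mm, Ī = 1 833 333 mm⁴.
Centroid: ȳ = ΣA·y / ΣA = 36.417 mm.
Transfer each piece to the horizontal centroidal axis using Ī + A·d² with d = y − 36.417:
  flange: d = -25.417 mm → contributes +2 113 928 mm⁴
  web: d = 35.583 mm → contributes +4 618 915 mm⁴
Total I = 6 732 843 mm⁴.

Ix ≈ 6.73 × 10⁶ mm⁴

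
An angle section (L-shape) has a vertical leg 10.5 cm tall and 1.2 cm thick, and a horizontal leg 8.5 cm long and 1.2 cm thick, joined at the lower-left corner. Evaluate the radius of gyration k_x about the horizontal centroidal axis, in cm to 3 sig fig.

Decompose the section into non-overlapping parts with the origin at the bottom-left of its bounding rectangle.
Vertical leg: 1.2 × 10.5, A = 12.6 cm², y = 5.25 cm, Ī = 115.76 cm⁴.
Horizontal leg (remainder): 7.3 × 1.2, A = 8.76 cm², y = 0.6 cm, Ī = 1.0512 cm⁴.
Centroid: ȳ = ΣA·y / ΣA = 3.343 cm.
Transfer each piece to the horizontal centroidal axis using Ī + A·d² with d = y − 3.343:
  vertical leg: d = 1.907 cm → contributes +161.59 cm⁴
  horizontal leg (remainder): d = -2.743 cm → contributes +66.961 cm⁴
Total I = 228.55 cm⁴.
Radius of gyration: k = √(I/A) = √(228.55 / 21.36) = 3.271 cm.

k_x ≈ 3.27 cm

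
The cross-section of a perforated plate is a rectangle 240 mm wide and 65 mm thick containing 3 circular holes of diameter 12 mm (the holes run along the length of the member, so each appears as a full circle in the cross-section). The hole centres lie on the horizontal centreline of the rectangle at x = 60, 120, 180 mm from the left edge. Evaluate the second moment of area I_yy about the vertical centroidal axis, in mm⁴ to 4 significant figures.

I_yy ≈ 7.406 × 10⁷ mm⁴

Split into non-overlapping primitives; take the origin at the lower-left of the bounding box.
Plate: 240 × 65, A = 15 600 mm², x = 120 mm, Ī = 74 880 000 mm⁴.
Hole 1 (subtracted): ⌀12, A = 113.097 mm², x = 60 mm, Ī = 1017.88 mm⁴.
Hole 2 (subtracted): ⌀12, A = 113.097 mm², x = 120 mm, Ī = 1017.88 mm⁴.
Hole 3 (subtracted): ⌀12, A = 113.097 mm², x = 180 mm, Ī = 1017.88 mm⁴.
By symmetry the centroid is at mid-width, x̄ = 120 mm.
Transfer each piece to the vertical centroidal axis using Ī + A·d² with d = x − 120:
  plate: d = 0 mm → contributes +74 880 000 mm⁴
  hole 1: d = -60 mm → contributes −408 168 mm⁴
  hole 2: d = 0 mm → contributes −1017.88 mm⁴
  hole 3: d = 60 mm → contributes −408 168 mm⁴
Total I = 74 062 646 mm⁴.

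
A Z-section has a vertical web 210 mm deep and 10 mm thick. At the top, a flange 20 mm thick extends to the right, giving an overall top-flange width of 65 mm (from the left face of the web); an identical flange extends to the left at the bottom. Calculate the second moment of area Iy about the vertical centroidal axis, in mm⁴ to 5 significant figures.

Break the section into simple shapes (no overlaps), measuring from the bottom-left corner of the bounding box.
Web: 10 × 210, A = 2 100 mm², x = 60 mm, Ī = 17 500 mm⁴.
Top flange (beyond web): 55 × 20, A = 1 100 mm², x = 92.5 mm, Ī = 277291.7 mm⁴.
Bottom flange (beyond web): 55 × 20, A = 1 100 mm², x = 27.5 mm, Ī = 277291.7 mm⁴.
Centroid: x̄ = ΣA·x / ΣA = 60 mm.
Transfer each piece to the vertical centroidal axis using Ī + A·d² with d = x − 60:
  web: d = 0 mm → contributes +17 500 mm⁴
  top flange (beyond web): d = 32.5 mm → contributes +1 439 167 mm⁴
  bottom flange (beyond web): d = -32.5 mm → contributes +1 439 167 mm⁴
Total I = 2 895 833 mm⁴.

Iy ≈ 2.8958 × 10⁶ mm⁴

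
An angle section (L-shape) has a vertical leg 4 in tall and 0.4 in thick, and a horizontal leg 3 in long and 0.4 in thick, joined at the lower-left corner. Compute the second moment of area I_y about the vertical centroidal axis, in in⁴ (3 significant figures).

I_y ≈ 2.03 in⁴

Treat the section as a set of non-overlapping primitives; coordinates are from the bounding-box lower-left.
Vertical leg: 0.4 × 4, A = 1.6 in², x = 0.2 in, Ī = 0.021333 in⁴.
Horizontal leg (remainder): 2.6 × 0.4, A = 1.04 in², x = 1.7 in, Ī = 0.58587 in⁴.
Centroid: x̄ = ΣA·x / ΣA = 0.79091 in.
Transfer each piece to the vertical centroidal axis using Ī + A·d² with d = x − 0.79091:
  vertical leg: d = -0.59091 in → contributes +0.58001 in⁴
  horizontal leg (remainder): d = 0.90909 in → contributes +1.4454 in⁴
Total I = 2.0254 in⁴.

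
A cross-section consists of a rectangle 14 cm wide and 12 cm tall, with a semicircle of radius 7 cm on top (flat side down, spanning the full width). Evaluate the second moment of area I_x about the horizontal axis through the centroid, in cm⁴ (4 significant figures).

Treat the section as a set of non-overlapping primitives; coordinates are from the bounding-box lower-left.
Rectangular body: 14 × 12, A = 168 cm², y = 6 cm, Ī = 2 016 cm⁴.
Semicircular cap: semicircle r = 7, A = 76.969 cm², y = 14.9709 cm, Ī = 263.526 cm⁴.
Centroid: ȳ = ΣA·y / ΣA = 8.81865 cm.
Transfer each piece to the horizontal axis through the centroid using Ī + A·d² with d = y − 8.81865:
  rectangular body: d = -2.81865 cm → contributes +3350.72 cm⁴
  semicircular cap: d = 6.15225 cm → contributes +3176.81 cm⁴
Total I = 6527.53 cm⁴.

I_x ≈ 6528 cm⁴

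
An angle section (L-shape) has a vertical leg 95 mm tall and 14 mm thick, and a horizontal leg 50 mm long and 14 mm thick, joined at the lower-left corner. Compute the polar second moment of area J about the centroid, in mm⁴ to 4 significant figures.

J ≈ 1.913 × 10⁶ mm⁴

Decompose the section into non-overlapping parts with the origin at the bottom-left of its bounding rectangle.
Vertical leg: 14 × 95, A = 1 330 mm², y = 47.5 mm, Ī = 1 000 271 mm⁴.
Horizontal leg (remainder): 36 × 14, A = 504 mm², y = 7 mm, Ī = 8 232 mm⁴.
Centroid: ȳ = ΣA·y / ΣA = 36.3702 mm.
Transfer each piece to the centroidal x-axis using Ī + A·d² with d = y − 36.3702:
  vertical leg: d = 11.1298 mm → contributes +1 165 020 mm⁴
  horizontal leg (remainder): d = -29.3702 mm → contributes +442 988 mm⁴
Total I = 1 608 008 mm⁴.
For the y-axis: x̄ = 13.8702 mm.
Repeating about the centroidal y-axis gives I_y = 304 590 mm⁴.
Polar second moment: J = I_x + I_y = 1 912 598 mm⁴.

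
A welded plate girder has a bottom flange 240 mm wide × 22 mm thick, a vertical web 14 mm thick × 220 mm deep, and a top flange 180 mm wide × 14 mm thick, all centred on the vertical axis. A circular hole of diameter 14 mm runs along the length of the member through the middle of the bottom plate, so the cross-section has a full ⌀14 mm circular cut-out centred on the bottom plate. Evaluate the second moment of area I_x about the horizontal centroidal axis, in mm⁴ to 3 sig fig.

Split into non-overlapping primitives; take the origin at the lower-left of the bounding box.
Bottom plate: 240 × 22, A = 5 280 mm², y = 11 mm, Ī = 212 960 mm⁴.
Web plate: 14 × 220, A = 3 080 mm², y = 132 mm, Ī = 12 422 667 mm⁴.
Top plate: 180 × 14, A = 2 520 mm², y = 249 mm, Ī = 41 160 mm⁴.
Hole (subtracted): ⌀14, A = 153.94 mm², y = 11 mm, Ī = 1885.7 mm⁴.
Centroid: ȳ = ΣA·y / ΣA = 101.66 mm.
Transfer each piece to the horizontal centroidal axis using Ī + A·d² with d = y − 101.66:
  bottom plate: d = -90.661 mm → contributes +43 611 883 mm⁴
  web plate: d = 30.339 mm → contributes +15 257 589 mm⁴
  top plate: d = 147.34 mm → contributes +54 746 977 mm⁴
  hole: d = -90.661 mm → contributes −1 267 178 mm⁴
Total I = 112 349 270 mm⁴.

I_x ≈ 1.12 × 10⁸ mm⁴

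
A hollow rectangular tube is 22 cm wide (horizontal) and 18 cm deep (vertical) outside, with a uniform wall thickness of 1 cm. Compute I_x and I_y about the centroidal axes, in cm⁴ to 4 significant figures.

Break the section into simple shapes (no overlaps), measuring from the bottom-left corner of the bounding box.
Outer rectangle: 22 × 18, A = 396 cm², y = 9 cm, Ī = 10 692 cm⁴.
Inner void (subtracted): 20 × 16, A = 320 cm², y = 9 cm, Ī = 6826.67 cm⁴.
By symmetry the centroid is at mid-height, ȳ = 9 cm.
All pieces are centred on the centroidal x-axis, so I = ΣĪ (holes subtracted) = 3865.33 cm⁴.
Repeating about the centroidal y-axis gives I_y = 5305.33 cm⁴.

I_x ≈ 3865 cm⁴, I_y ≈ 5305 cm⁴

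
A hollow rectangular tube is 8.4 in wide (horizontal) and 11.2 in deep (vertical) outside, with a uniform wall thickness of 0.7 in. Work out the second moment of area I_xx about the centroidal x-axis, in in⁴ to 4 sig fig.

I_xx ≈ 434.4 in⁴

Treat the section as a set of non-overlapping primitives; coordinates are from the bounding-box lower-left.
Outer rectangle: 8.4 × 11.2, A = 94.08 in², y = 5.6 in, Ī = 983.45 in⁴.
Inner void (subtracted): 7 × 9.8, A = 68.6 in², y = 5.6 in, Ī = 549.029 in⁴.
By symmetry the centroid is at mid-height, ȳ = 5.6 in.
All pieces are centred on the centroidal x-axis, so I = ΣĪ (holes subtracted) = 434.421 in⁴.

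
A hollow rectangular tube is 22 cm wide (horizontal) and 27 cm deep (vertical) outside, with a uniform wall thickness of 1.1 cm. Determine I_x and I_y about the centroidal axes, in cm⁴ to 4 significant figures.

I_x ≈ 1.092 × 10⁴ cm⁴, I_y ≈ 7916 cm⁴

Break the section into simple shapes (no overlaps), measuring from the bottom-left corner of the bounding box.
Outer rectangle: 22 × 27, A = 594 cm², y = 13.5 cm, Ī = 36085.5 cm⁴.
Inner void (subtracted): 19.8 × 24.8, A = 491.04 cm², y = 13.5 cm, Ī = 25167.4 cm⁴.
By symmetry the centroid is at mid-height, ȳ = 13.5 cm.
All pieces are centred on the centroidal x-axis, so I = ΣĪ (holes subtracted) = 10918.1 cm⁴.
Repeating about the centroidal y-axis gives I_y = 7915.72 cm⁴.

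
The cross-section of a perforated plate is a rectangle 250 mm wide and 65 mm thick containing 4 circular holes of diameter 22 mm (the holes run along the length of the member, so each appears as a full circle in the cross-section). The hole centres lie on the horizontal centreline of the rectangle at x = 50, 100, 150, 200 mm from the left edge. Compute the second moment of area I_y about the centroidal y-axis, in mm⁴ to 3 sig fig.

I_y ≈ 7.98 × 10⁷ mm⁴

Treat the section as a set of non-overlapping primitives; coordinates are from the bounding-box lower-left.
Plate: 250 × 65, A = 16 250 mm², x = 125 mm, Ī = 84 635 417 mm⁴.
Hole 1 (subtracted): ⌀22, A = 380.13 mm², x = 50 mm, Ī = 11 499 mm⁴.
Hole 2 (subtracted): ⌀22, A = 380.13 mm², x = 100 mm, Ī = 11 499 mm⁴.
Hole 3 (subtracted): ⌀22, A = 380.13 mm², x = 150 mm, Ī = 11 499 mm⁴.
Hole 4 (subtracted): ⌀22, A = 380.13 mm², x = 200 mm, Ī = 11 499 mm⁴.
By symmetry the centroid is at mid-width, x̄ = 125 mm.
Transfer each piece to the centroidal y-axis using Ī + A·d² with d = x − 125:
  plate: d = 0 mm → contributes +84 635 417 mm⁴
  hole 1: d = -75 mm → contributes −2 149 746 mm⁴
  hole 2: d = -25 mm → contributes −249 082 mm⁴
  hole 3: d = 25 mm → contributes −249 082 mm⁴
  hole 4: d = 75 mm → contributes −2 149 746 mm⁴
Total I = 79 837 762 mm⁴.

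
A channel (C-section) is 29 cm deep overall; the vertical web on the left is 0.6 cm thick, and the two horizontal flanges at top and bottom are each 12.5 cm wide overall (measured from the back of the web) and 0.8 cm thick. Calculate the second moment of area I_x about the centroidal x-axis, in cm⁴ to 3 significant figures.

Split into non-overlapping primitives; take the origin at the lower-left of the bounding box.
Web: 0.6 × 29, A = 17.4 cm², y = 14.5 cm, Ī = 1219.5 cm⁴.
Top flange (beyond web): 11.9 × 0.8, A = 9.52 cm², y = 28.6 cm, Ī = 0.50773 cm⁴.
Bottom flange (beyond web): 11.9 × 0.8, A = 9.52 cm², y = 0.4 cm, Ī = 0.50773 cm⁴.
By symmetry the centroid is at mid-height, ȳ = 14.5 cm.
Transfer each piece to the centroidal x-axis using Ī + A·d² with d = y − 14.5:
  web: d = 0 cm → contributes +1219.5 cm⁴
  top flange (beyond web): d = 14.1 cm → contributes +1893.2 cm⁴
  bottom flange (beyond web): d = -14.1 cm → contributes +1893.2 cm⁴
Total I = 5005.8 cm⁴.

I_x ≈ 5010 cm⁴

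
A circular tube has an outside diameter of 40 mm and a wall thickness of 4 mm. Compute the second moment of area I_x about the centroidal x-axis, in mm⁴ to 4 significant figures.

Split into non-overlapping primitives; take the origin at the lower-left of the bounding box.
Outer circle: ⌀40, A = 1256.64 mm², y = 20 mm, Ī = 125 664 mm⁴.
Bore (subtracted): ⌀32, A = 804.248 mm², y = 20 mm, Ī = 51471.9 mm⁴.
By symmetry the centroid is at mid-height, ȳ = 20 mm.
All pieces are centred on the centroidal x-axis, so I = ΣĪ (holes subtracted) = 74191.9 mm⁴.

I_x ≈ 7.419 × 10⁴ mm⁴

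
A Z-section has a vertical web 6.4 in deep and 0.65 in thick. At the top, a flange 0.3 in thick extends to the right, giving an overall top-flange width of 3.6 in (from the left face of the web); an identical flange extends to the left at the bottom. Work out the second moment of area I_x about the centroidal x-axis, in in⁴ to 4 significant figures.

I_x ≈ 30.68 in⁴

Break the section into simple shapes (no overlaps), measuring from the bottom-left corner of the bounding box.
Web: 0.65 × 6.4, A = 4.16 in², y = 3.2 in, Ī = 14.1995 in⁴.
Top flange (beyond web): 2.95 × 0.3, A = 0.885 in², y = 6.25 in, Ī = 0.0066375 in⁴.
Bottom flange (beyond web): 2.95 × 0.3, A = 0.885 in², y = 0.15 in, Ī = 0.0066375 in⁴.
Centroid: ȳ = ΣA·y / ΣA = 3.2 in.
Transfer each piece to the centroidal x-axis using Ī + A·d² with d = y − 3.2:
  web: d = 0 in → contributes +14.1995 in⁴
  top flange (beyond web): d = 3.05 in → contributes +8.23935 in⁴
  bottom flange (beyond web): d = -3.05 in → contributes +8.23935 in⁴
Total I = 30.6782 in⁴.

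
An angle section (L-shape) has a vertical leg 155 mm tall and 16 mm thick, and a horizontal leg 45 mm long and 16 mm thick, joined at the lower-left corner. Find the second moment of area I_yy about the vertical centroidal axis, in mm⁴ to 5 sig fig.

Decompose the section into non-overlapping parts with the origin at the bottom-left of its bounding rectangle.
Vertical leg: 16 × 155, A = 2 480 mm², x = 8 mm, Ī = 52906.67 mm⁴.
Horizontal leg (remainder): 29 × 16, A = 464 mm², x = 30.5 mm, Ī = 32518.67 mm⁴.
Centroid: x̄ = ΣA·x / ΣA = 11.5462 mm.
Transfer each piece to the vertical centroidal axis using Ī + A·d² with d = x − 11.5462:
  vertical leg: d = -3.546196 mm → contributes +84093.92 mm⁴
  horizontal leg (remainder): d = 18.9538 mm → contributes +199209.1 mm⁴
Total I = 283303.1 mm⁴.

I_yy ≈ 2.8330 × 10⁵ mm⁴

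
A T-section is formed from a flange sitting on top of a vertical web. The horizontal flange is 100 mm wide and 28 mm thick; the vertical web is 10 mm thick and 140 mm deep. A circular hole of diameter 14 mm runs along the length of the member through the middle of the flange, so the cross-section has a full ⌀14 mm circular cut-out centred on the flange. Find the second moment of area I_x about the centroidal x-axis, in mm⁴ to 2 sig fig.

Split into non-overlapping primitives; take the origin at the lower-left of the bounding box.
Flange: 100 × 28, A = 2 800 mm², y = 154 mm, Ī = 182 933 mm⁴.
Web: 10 × 140, A = 1 400 mm², y = 70 mm, Ī = 2 286 667 mm⁴.
Hole (subtracted): ⌀14, A = 153.9 mm², y = 154 mm, Ī = 1 886 mm⁴.
Centroid: ȳ = ΣA·y / ΣA = 124.9 mm.
Transfer each piece to the centroidal x-axis using Ī + A·d² with d = y − 124.9:
  flange: d = 29.07 mm → contributes +2 548 350 mm⁴
  web: d = -54.93 mm → contributes +6 511 617 mm⁴
  hole: d = 29.07 mm → contributes −131 931 mm⁴
Total I = 8 928 035 mm⁴.

I_x ≈ 8.9 × 10⁶ mm⁴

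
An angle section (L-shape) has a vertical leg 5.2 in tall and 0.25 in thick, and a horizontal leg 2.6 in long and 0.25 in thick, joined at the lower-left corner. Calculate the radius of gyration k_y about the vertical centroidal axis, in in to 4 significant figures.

Treat the section as a set of non-overlapping primitives; coordinates are from the bounding-box lower-left.
Vertical leg: 0.25 × 5.2, A = 1.3 in², x = 0.125 in, Ī = 0.00677083 in⁴.
Horizontal leg (remainder): 2.35 × 0.25, A = 0.5875 in², x = 1.425 in, Ī = 0.270372 in⁴.
Centroid: x̄ = ΣA·x / ΣA = 0.529636 in.
Transfer each piece to the vertical centroidal axis using Ī + A·d² with d = x − 0.529636:
  vertical leg: d = -0.404636 in → contributes +0.21962 in⁴
  horizontal leg (remainder): d = 0.895364 in → contributes +0.741358 in⁴
Total I = 0.960978 in⁴.
Radius of gyration: k = √(I/A) = √(0.960978 / 1.8875) = 0.713532 in.

k_y ≈ 0.7135 in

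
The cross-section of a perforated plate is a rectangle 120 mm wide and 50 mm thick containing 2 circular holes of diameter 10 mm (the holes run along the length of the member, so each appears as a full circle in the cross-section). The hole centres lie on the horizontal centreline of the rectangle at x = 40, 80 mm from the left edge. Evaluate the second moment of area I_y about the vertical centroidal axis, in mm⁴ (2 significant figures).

I_y ≈ 7.1 × 10⁶ mm⁴

Split into non-overlapping primitives; take the origin at the lower-left of the bounding box.
Plate: 120 × 50, A = 6 000 mm², x = 60 mm, Ī = 7 200 000 mm⁴.
Hole 1 (subtracted): ⌀10, A = 78.54 mm², x = 40 mm, Ī = 490.9 mm⁴.
Hole 2 (subtracted): ⌀10, A = 78.54 mm², x = 80 mm, Ī = 490.9 mm⁴.
By symmetry the centroid is at mid-width, x̄ = 60 mm.
Transfer each piece to the vertical centroidal axis using Ī + A·d² with d = x − 60:
  plate: d = 0 mm → contributes +7 200 000 mm⁴
  hole 1: d = -20 mm → contributes −31 907 mm⁴
  hole 2: d = 20 mm → contributes −31 907 mm⁴
Total I = 7 136 186 mm⁴.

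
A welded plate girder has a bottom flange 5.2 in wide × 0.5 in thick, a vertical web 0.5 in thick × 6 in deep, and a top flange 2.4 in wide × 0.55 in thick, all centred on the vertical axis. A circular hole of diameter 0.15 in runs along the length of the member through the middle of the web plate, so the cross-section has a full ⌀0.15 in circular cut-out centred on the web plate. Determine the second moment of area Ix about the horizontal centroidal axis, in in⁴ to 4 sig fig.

Break the section into simple shapes (no overlaps), measuring from the bottom-left corner of the bounding box.
Bottom plate: 5.2 × 0.5, A = 2.6 in², y = 0.25 in, Ī = 0.0541667 in⁴.
Web plate: 0.5 × 6, A = 3 in², y = 3.5 in, Ī = 9 in⁴.
Top plate: 2.4 × 0.55, A = 1.32 in², y = 6.775 in, Ī = 0.033275 in⁴.
Hole (subtracted): ⌀0.15, A = 0.0176715 in², y = 3.5 in, Ī = 0.0000248505 in⁴.
Centroid: ȳ = ΣA·y / ΣA = 2.90209 in.
Transfer each piece to the horizontal centroidal axis using Ī + A·d² with d = y − 2.90209:
  bottom plate: d = -2.65209 in → contributes +18.3414 in⁴
  web plate: d = 0.597914 in → contributes +10.0725 in⁴
  top plate: d = 3.87291 in → contributes +19.8326 in⁴
  hole: d = 0.597914 in → contributes −0.00634242 in⁴
Total I = 48.2402 in⁴.

Ix ≈ 48.24 in⁴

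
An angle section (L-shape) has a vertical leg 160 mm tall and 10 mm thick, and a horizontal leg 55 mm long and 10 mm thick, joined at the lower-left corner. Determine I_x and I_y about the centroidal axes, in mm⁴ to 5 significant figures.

I_x ≈ 5.3927 × 10⁶ mm⁴, I_y ≈ 3.5488 × 10⁵ mm⁴

Treat the section as a set of non-overlapping primitives; coordinates are from the bounding-box lower-left.
Vertical leg: 10 × 160, A = 1 600 mm², y = 80 mm, Ī = 3 413 333 mm⁴.
Horizontal leg (remainder): 45 × 10, A = 450 mm², y = 5 mm, Ī = 3 750 mm⁴.
Centroid: ȳ = ΣA·y / ΣA = 63.53659 mm.
Transfer each piece to the centroidal x-axis using Ī + A·d² with d = y − 63.53659:
  vertical leg: d = 16.46341 mm → contributes +3 847 004 mm⁴
  horizontal leg (remainder): d = -58.53659 mm → contributes +1 545 689 mm⁴
Total I = 5 392 693 mm⁴.
For the y-axis: x̄ = 11.03659 mm.
Repeating about the centroidal y-axis gives I_y = 354880.6 mm⁴.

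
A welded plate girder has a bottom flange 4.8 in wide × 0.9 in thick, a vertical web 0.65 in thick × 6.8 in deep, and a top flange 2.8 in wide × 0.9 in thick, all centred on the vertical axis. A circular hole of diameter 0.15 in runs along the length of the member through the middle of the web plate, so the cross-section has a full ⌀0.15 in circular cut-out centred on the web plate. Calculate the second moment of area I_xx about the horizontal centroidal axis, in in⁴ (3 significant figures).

Break the section into simple shapes (no overlaps), measuring from the bottom-left corner of the bounding box.
Bottom plate: 4.8 × 0.9, A = 4.32 in², y = 0.45 in, Ī = 0.2916 in⁴.
Web plate: 0.65 × 6.8, A = 4.42 in², y = 4.3 in, Ī = 17.032 in⁴.
Top plate: 2.8 × 0.9, A = 2.52 in², y = 8.15 in, Ī = 0.1701 in⁴.
Hole (subtracted): ⌀0.15, A = 0.017671 in², y = 4.3 in, Ī = 0.00002485 in⁴.
Centroid: ȳ = ΣA·y / ΣA = 3.6836 in.
Transfer each piece to the horizontal centroidal axis using Ī + A·d² with d = y − 3.6836:
  bottom plate: d = -3.2336 in → contributes +45.462 in⁴
  web plate: d = 0.61642 in → contributes +18.711 in⁴
  top plate: d = 4.4664 in → contributes +50.441 in⁴
  hole: d = 0.61642 in → contributes −0.0067395 in⁴
Total I = 114.61 in⁴.

I_xx ≈ 115 in⁴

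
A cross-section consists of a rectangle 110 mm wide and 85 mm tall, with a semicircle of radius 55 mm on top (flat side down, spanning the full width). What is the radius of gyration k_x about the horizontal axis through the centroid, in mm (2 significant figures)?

k_x ≈ 38 mm

Break the section into simple shapes (no overlaps), measuring from the bottom-left corner of the bounding box.
Rectangular body: 110 × 85, A = 9 350 mm², y = 42.5 mm, Ī = 5 629 479 mm⁴.
Semicircular cap: semicircle r = 55, A = 4 752 mm², y = 108.3 mm, Ī = 1 004 345 mm⁴.
Centroid: ȳ = ΣA·y / ΣA = 64.69 mm.
Transfer each piece to the horizontal axis through the centroid using Ī + A·d² with d = y − 64.69:
  rectangular body: d = -22.19 mm → contributes +10 231 804 mm⁴
  semicircular cap: d = 43.66 mm → contributes +10 060 496 mm⁴
Total I = 20 292 300 mm⁴.
Radius of gyration: k = √(I/A) = √(20 292 300 / 14 102) = 37.93 mm.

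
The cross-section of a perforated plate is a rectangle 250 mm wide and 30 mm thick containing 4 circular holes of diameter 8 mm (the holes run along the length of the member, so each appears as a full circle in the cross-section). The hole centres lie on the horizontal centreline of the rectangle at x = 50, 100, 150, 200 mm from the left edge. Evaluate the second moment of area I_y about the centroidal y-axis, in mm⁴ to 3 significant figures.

I_y ≈ 3.84 × 10⁷ mm⁴

Split into non-overlapping primitives; take the origin at the lower-left of the bounding box.
Plate: 250 × 30, A = 7 500 mm², x = 125 mm, Ī = 39 062 500 mm⁴.
Hole 1 (subtracted): ⌀8, A = 50.265 mm², x = 50 mm, Ī = 201.06 mm⁴.
Hole 2 (subtracted): ⌀8, A = 50.265 mm², x = 100 mm, Ī = 201.06 mm⁴.
Hole 3 (subtracted): ⌀8, A = 50.265 mm², x = 150 mm, Ī = 201.06 mm⁴.
Hole 4 (subtracted): ⌀8, A = 50.265 mm², x = 200 mm, Ī = 201.06 mm⁴.
By symmetry the centroid is at mid-width, x̄ = 125 mm.
Transfer each piece to the centroidal y-axis using Ī + A·d² with d = x − 125:
  plate: d = 0 mm → contributes +39 062 500 mm⁴
  hole 1: d = -75 mm → contributes −282 944 mm⁴
  hole 2: d = -25 mm → contributes −31 617 mm⁴
  hole 3: d = 25 mm → contributes −31 617 mm⁴
  hole 4: d = 75 mm → contributes −282 944 mm⁴
Total I = 38 433 377 mm⁴.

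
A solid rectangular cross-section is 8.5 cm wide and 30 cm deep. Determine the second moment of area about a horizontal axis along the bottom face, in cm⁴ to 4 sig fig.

I_base ≈ 7.650 × 10⁴ cm⁴

The section: 8.5 × 30, A = 255 cm², y = 15 cm, Ī = 19 125 cm⁴.
Transfer it to the base of the section using Ī + A·d² with d = y − 0:
  the section: d = 15 cm → contributes +76 500 cm⁴
Total I = 76 500 cm⁴.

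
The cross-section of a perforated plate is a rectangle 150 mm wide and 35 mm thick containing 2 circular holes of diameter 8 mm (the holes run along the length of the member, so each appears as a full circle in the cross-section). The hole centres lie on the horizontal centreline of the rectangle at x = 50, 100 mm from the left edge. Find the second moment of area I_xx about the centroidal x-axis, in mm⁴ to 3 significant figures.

I_xx ≈ 5.36 × 10⁵ mm⁴

Break the section into simple shapes (no overlaps), measuring from the bottom-left corner of the bounding box.
Plate: 150 × 35, A = 5 250 mm², y = 17.5 mm, Ī = 535 938 mm⁴.
Hole 1 (subtracted): ⌀8, A = 50.265 mm², y = 17.5 mm, Ī = 201.06 mm⁴.
Hole 2 (subtracted): ⌀8, A = 50.265 mm², y = 17.5 mm, Ī = 201.06 mm⁴.
By symmetry the centroid is at mid-height, ȳ = 17.5 mm.
All pieces are centred on the centroidal x-axis, so I = ΣĪ (holes subtracted) = 535 535 mm⁴.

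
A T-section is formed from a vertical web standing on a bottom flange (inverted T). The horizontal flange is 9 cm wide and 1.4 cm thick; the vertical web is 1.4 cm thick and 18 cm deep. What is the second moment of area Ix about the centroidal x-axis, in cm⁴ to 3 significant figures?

Split into non-overlapping primitives; take the origin at the lower-left of the bounding box.
Flange: 9 × 1.4, A = 12.6 cm², y = 0.7 cm, Ī = 2.058 cm⁴.
Web: 1.4 × 18, A = 25.2 cm², y = 10.4 cm, Ī = 680.4 cm⁴.
Centroid: ȳ = ΣA·y / ΣA = 7.1667 cm.
Transfer each piece to the centroidal x-axis using Ī + A·d² with d = y − 7.1667:
  flange: d = -6.4667 cm → contributes +528.96 cm⁴
  web: d = 3.2333 cm → contributes +943.85 cm⁴
Total I = 1472.8 cm⁴.

Ix ≈ 1470 cm⁴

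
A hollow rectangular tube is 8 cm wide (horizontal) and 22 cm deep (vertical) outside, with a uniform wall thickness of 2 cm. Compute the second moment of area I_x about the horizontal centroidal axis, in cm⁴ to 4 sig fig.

I_x ≈ 5155 cm⁴

Split into non-overlapping primitives; take the origin at the lower-left of the bounding box.
Outer rectangle: 8 × 22, A = 176 cm², y = 11 cm, Ī = 7098.67 cm⁴.
Inner void (subtracted): 4 × 18, A = 72 cm², y = 11 cm, Ī = 1 944 cm⁴.
By symmetry the centroid is at mid-height, ȳ = 11 cm.
All pieces are centred on the horizontal centroidal axis, so I = ΣĪ (holes subtracted) = 5154.67 cm⁴.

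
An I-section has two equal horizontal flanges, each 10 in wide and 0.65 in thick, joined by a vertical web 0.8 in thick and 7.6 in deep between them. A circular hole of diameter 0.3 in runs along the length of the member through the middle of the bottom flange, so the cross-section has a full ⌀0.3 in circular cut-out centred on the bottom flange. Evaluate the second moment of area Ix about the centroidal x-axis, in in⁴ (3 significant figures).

Treat the section as a set of non-overlapping primitives; coordinates are from the bounding-box lower-left.
Bottom flange: 10 × 0.65, A = 6.5 in², y = 0.325 in, Ī = 0.22885 in⁴.
Web: 0.8 × 7.6, A = 6.08 in², y = 4.45 in, Ī = 29.265 in⁴.
Top flange: 10 × 0.65, A = 6.5 in², y = 8.575 in, Ī = 0.22885 in⁴.
Hole (subtracted): ⌀0.3, A = 0.070686 in², y = 0.325 in, Ī = 0.00039761 in⁴.
Centroid: ȳ = ΣA·y / ΣA = 4.4653 in.
Transfer each piece to the centroidal x-axis using Ī + A·d² with d = y − 4.4653:
  bottom flange: d = -4.1403 in → contributes +111.65 in⁴
  web: d = -0.015339 in → contributes +29.266 in⁴
  top flange: d = 4.1097 in → contributes +110.01 in⁴
  hole: d = -4.1403 in → contributes −1.2121 in⁴
Total I = 249.72 in⁴.

Ix ≈ 250 in⁴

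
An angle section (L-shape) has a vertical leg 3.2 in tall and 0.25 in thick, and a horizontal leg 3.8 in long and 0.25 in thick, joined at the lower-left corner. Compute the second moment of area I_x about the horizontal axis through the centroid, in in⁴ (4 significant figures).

I_x ≈ 1.603 in⁴

Split into non-overlapping primitives; take the origin at the lower-left of the bounding box.
Vertical leg: 0.25 × 3.2, A = 0.8 in², y = 1.6 in, Ī = 0.682667 in⁴.
Horizontal leg (remainder): 3.55 × 0.25, A = 0.8875 in², y = 0.125 in, Ī = 0.0046224 in⁴.
Centroid: ȳ = ΣA·y / ΣA = 0.824259 in.
Transfer each piece to the horizontal axis through the centroid using Ī + A·d² with d = y − 0.824259:
  vertical leg: d = 0.775741 in → contributes +1.16409 in⁴
  horizontal leg (remainder): d = -0.699259 in → contributes +0.438578 in⁴
Total I = 1.60266 in⁴.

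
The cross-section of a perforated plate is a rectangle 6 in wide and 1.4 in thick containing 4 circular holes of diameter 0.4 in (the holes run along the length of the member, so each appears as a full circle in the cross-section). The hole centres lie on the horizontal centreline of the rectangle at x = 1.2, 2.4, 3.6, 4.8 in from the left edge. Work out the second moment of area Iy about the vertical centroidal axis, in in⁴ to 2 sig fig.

Iy ≈ 24 in⁴

Treat the section as a set of non-overlapping primitives; coordinates are from the bounding-box lower-left.
Plate: 6 × 1.4, A = 8.4 in², x = 3 in, Ī = 25.2 in⁴.
Hole 1 (subtracted): ⌀0.4, A = 0.1257 in², x = 1.2 in, Ī = 0.001257 in⁴.
Hole 2 (subtracted): ⌀0.4, A = 0.1257 in², x = 2.4 in, Ī = 0.001257 in⁴.
Hole 3 (subtracted): ⌀0.4, A = 0.1257 in², x = 3.6 in, Ī = 0.001257 in⁴.
Hole 4 (subtracted): ⌀0.4, A = 0.1257 in², x = 4.8 in, Ī = 0.001257 in⁴.
By symmetry the centroid is at mid-width, x̄ = 3 in.
Transfer each piece to the vertical centroidal axis using Ī + A·d² with d = x − 3:
  plate: d = 0 in → contributes +25.2 in⁴
  hole 1: d = -1.8 in → contributes −0.4084 in⁴
  hole 2: d = -0.6 in → contributes −0.0465 in⁴
  hole 3: d = 0.6 in → contributes −0.0465 in⁴
  hole 4: d = 1.8 in → contributes −0.4084 in⁴
Total I = 24.29 in⁴.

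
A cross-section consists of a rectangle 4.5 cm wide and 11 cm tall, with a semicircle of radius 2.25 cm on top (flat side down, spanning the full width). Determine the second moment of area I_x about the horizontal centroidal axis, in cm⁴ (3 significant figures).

Split into non-overlapping primitives; take the origin at the lower-left of the bounding box.
Rectangular body: 4.5 × 11, A = 49.5 cm², y = 5.5 cm, Ī = 499.13 cm⁴.
Semicircular cap: semicircle r = 2.25, A = 7.9522 cm², y = 11.955 cm, Ī = 2.813 cm⁴.
Centroid: ȳ = ΣA·y / ΣA = 6.3934 cm.
Transfer each piece to the horizontal centroidal axis using Ī + A·d² with d = y − 6.3934:
  rectangular body: d = -0.89345 cm → contributes +538.64 cm⁴
  semicircular cap: d = 5.5615 cm → contributes +248.77 cm⁴
Total I = 787.41 cm⁴.

I_x ≈ 787 cm⁴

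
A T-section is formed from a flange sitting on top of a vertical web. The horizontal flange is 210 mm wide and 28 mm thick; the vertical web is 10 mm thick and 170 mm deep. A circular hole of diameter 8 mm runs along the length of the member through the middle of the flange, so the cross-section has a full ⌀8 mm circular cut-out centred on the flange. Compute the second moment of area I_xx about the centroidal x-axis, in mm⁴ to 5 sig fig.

I_xx ≈ 1.7378 × 10⁷ mm⁴

Split into non-overlapping primitives; take the origin at the lower-left of the bounding box.
Flange: 210 × 28, A = 5 880 mm², y = 184 mm, Ī = 384 160 mm⁴.
Web: 10 × 170, A = 1 700 mm², y = 85 mm, Ī = 4 094 167 mm⁴.
Hole (subtracted): ⌀8, A = 50.26548 mm², y = 184 mm, Ī = 201.0619 mm⁴.
Centroid: ȳ = ΣA·y / ΣA = 161.6486 mm.
Transfer each piece to the centroidal x-axis using Ī + A·d² with d = y − 161.6486:
  flange: d = 22.35139 mm → contributes +3 321 717 mm⁴
  web: d = -76.64861 mm → contributes +14 081 684 mm⁴
  hole: d = 22.35139 mm → contributes −25312.91 mm⁴
Total I = 17 378 087 mm⁴.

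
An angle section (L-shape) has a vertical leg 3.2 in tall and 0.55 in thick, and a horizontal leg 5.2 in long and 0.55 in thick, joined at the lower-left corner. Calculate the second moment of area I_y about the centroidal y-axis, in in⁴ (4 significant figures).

Break the section into simple shapes (no overlaps), measuring from the bottom-left corner of the bounding box.
Vertical leg: 0.55 × 3.2, A = 1.76 in², x = 0.275 in, Ī = 0.0443667 in⁴.
Horizontal leg (remainder): 4.65 × 0.55, A = 2.5575 in², x = 2.875 in, Ī = 4.6083 in⁴.
Centroid: x̄ = ΣA·x / ΣA = 1.81513 in.
Transfer each piece to the centroidal y-axis using Ī + A·d² with d = x − 1.81513:
  vertical leg: d = -1.54013 in → contributes +4.21907 in⁴
  horizontal leg (remainder): d = 1.05987 in → contributes +7.48121 in⁴
Total I = 11.7003 in⁴.

I_y ≈ 11.70 in⁴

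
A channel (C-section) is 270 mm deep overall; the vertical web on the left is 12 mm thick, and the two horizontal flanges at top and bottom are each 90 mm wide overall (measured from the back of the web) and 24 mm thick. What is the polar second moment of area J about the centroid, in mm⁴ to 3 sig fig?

J ≈ 8.20 × 10⁷ mm⁴

Break the section into simple shapes (no overlaps), measuring from the bottom-left corner of the bounding box.
Web: 12 × 270, A = 3 240 mm², y = 135 mm, Ī = 19 683 000 mm⁴.
Top flange (beyond web): 78 × 24, A = 1 872 mm², y = 258 mm, Ī = 89 856 mm⁴.
Bottom flange (beyond web): 78 × 24, A = 1 872 mm², y = 12 mm, Ī = 89 856 mm⁴.
By symmetry the centroid is at mid-height, ȳ = 135 mm.
Transfer each piece to the centroidal x-axis using Ī + A·d² with d = y − 135:
  web: d = 0 mm → contributes +19 683 000 mm⁴
  top flange (beyond web): d = 123 mm → contributes +28 411 344 mm⁴
  bottom flange (beyond web): d = -123 mm → contributes +28 411 344 mm⁴
Total I = 76 505 688 mm⁴.
For the y-axis: x̄ = 30.124 mm.
Repeating about the centroidal y-axis gives I_y = 5 454 325 mm⁴.
Polar second moment: J = I_x + I_y = 81 960 013 mm⁴.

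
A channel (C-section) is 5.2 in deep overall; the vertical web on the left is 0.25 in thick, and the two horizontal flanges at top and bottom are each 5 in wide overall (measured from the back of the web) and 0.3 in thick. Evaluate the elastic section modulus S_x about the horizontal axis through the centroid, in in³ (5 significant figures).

Split into non-overlapping primitives; take the origin at the lower-left of the bounding box.
Web: 0.25 × 5.2, A = 1.3 in², y = 2.6 in, Ī = 2.929333 in⁴.
Top flange (beyond web): 4.75 × 0.3, A = 1.425 in², y = 5.05 in, Ī = 0.0106875 in⁴.
Bottom flange (beyond web): 4.75 × 0.3, A = 1.425 in², y = 0.15 in, Ī = 0.0106875 in⁴.
By symmetry the centroid is at mid-height, ȳ = 2.6 in.
Transfer each piece to the horizontal axis through the centroid using Ī + A·d² with d = y − 2.6:
  web: d = 0 in → contributes +2.929333 in⁴
  top flange (beyond web): d = 2.45 in → contributes +8.56425 in⁴
  bottom flange (beyond web): d = -2.45 in → contributes +8.56425 in⁴
Total I = 20.05783 in⁴.
Extreme fibre distance c = 2.6 in; S = I/c = 7.714551 in³.

S_x ≈ 7.7146 in³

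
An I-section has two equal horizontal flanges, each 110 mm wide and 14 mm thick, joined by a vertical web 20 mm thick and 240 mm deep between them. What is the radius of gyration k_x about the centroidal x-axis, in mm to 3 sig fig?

k_x ≈ 96.1 mm

Decompose the section into non-overlapping parts with the origin at the bottom-left of its bounding rectangle.
Bottom flange: 110 × 14, A = 1 540 mm², y = 7 mm, Ī = 25 153 mm⁴.
Web: 20 × 240, A = 4 800 mm², y = 134 mm, Ī = 23 040 000 mm⁴.
Top flange: 110 × 14, A = 1 540 mm², y = 261 mm, Ī = 25 153 mm⁴.
By symmetry the centroid is at mid-height, ȳ = 134 mm.
Transfer each piece to the centroidal x-axis using Ī + A·d² with d = y − 134:
  bottom flange: d = -127 mm → contributes +24 863 813 mm⁴
  web: d = 0 mm → contributes +23 040 000 mm⁴
  top flange: d = 127 mm → contributes +24 863 813 mm⁴
Total I = 72 767 627 mm⁴.
Radius of gyration: k = √(I/A) = √(72 767 627 / 7 880) = 96.096 mm.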